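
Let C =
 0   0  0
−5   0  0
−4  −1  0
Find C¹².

C is strictly triangular, hence nilpotent: C³ = 0, so C¹² = 0.

[[0, 0, 0], [0, 0, 0], [0, 0, 0]]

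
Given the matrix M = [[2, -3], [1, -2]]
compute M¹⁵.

[[2, -3], [1, -2]]

M² = I (check: tr M = 0 and det M = -1), so M¹⁵ = M since 15 is odd.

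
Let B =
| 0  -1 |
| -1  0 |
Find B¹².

[[1, 0], [0, 1]]

B² = I (check: tr B = 0 and det B = -1), so B¹² = I since 12 is even.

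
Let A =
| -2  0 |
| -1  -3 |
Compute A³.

tr A = -5 and det A = 6, so the characteristic polynomial is λ² − (-5)λ + (6) with roots -2 and -3.
Eigenvectors give P = [[-1, 0], [1, 1]] with P⁻¹ = [[-1, 0], [1, 1]], and A = P·diag(-2, -3)·P⁻¹.
Then A³ = P·diag(-8, -27)·P⁻¹ = [[8, 0], [-8, -27]] · [[-1, 0], [1, 1]] = [[-8, 0], [-19, -27]].

[[-8, 0], [-19, -27]]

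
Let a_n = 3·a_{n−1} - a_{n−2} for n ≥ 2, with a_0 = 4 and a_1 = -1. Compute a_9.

With companion matrix A = [[3, -1], [1, 0]], [a_n, a_{n−1}]ᵀ = A·[a_{n−1}, a_{n−2}]ᵀ, so [a_9, a_8]ᵀ = A^8·[a_1, a_0]ᵀ.
A^8 = [[2584, -987], [987, -377]], giving [a_9, a_8]ᵀ = [[-6532], [-2495]].

-6532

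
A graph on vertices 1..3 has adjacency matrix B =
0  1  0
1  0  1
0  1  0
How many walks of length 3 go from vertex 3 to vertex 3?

0

The number of length-3 walks from vertex 3 to vertex 3 is entry (3,3) of B³, where B is the adjacency matrix.
B² = [[1, 0, 1], [0, 2, 0], [1, 0, 1]]
B³ = [[0, 2, 0], [2, 0, 2], [0, 2, 0]]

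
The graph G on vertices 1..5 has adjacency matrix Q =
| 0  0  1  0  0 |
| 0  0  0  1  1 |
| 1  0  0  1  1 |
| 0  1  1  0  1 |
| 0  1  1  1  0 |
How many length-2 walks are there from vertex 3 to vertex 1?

The number of length-2 walks from vertex 3 to vertex 1 is entry (3,1) of Q^2, where Q is the adjacency matrix.
Q^2 = [[1, 0, 0, 1, 1], [0, 2, 2, 1, 1], [0, 2, 3, 1, 1], [1, 1, 1, 3, 2], [1, 1, 1, 2, 3]]

0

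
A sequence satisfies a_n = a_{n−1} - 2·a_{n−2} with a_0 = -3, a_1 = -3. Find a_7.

With companion matrix A = [[1, -2], [1, 0]], [a_n, a_{n−1}]ᵀ = A·[a_{n−1}, a_{n−2}]ᵀ, so [a_7, a_6]ᵀ = A^6·[a_1, a_0]ᵀ.
A^6 = [[7, -10], [5, 2]], giving [a_7, a_6]ᵀ = [[9], [-21]].

9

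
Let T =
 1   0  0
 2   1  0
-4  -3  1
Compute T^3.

T = I + N where N = [[0, 0, 0], [2, 0, 0], [-4, -3, 0]] is strictly lower-triangular, so N^3 = 0.
(I + N)^3 = I + 3·N + 3·N^2 = [[1, 0, 0], [6, 1, 0], [-30, -9, 1]].

[[1, 0, 0], [6, 1, 0], [-30, -9, 1]]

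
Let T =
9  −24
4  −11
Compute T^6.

tr T = −2 and det T = −3, so the characteristic polynomial is λ² − (−2)λ + (−3) with roots 1 and −3.
Eigenvectors give P = [[3, 2], [1, 1]] with P⁻¹ = [[1, −2], [−1, 3]], and T = P·diag(1, −3)·P⁻¹.
Then T^6 = P·diag(1, 729)·P⁻¹ = [[3, 1458], [1, 729]] · [[1, −2], [−1, 3]] = [[−1455, 4368], [−728, 2185]].

[[−1455, 4368], [−728, 2185]]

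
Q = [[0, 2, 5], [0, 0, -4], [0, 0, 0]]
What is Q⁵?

[[0, 0, 0], [0, 0, 0], [0, 0, 0]]

Q is strictly triangular, hence nilpotent: Q³ = 0, so Q⁵ = 0.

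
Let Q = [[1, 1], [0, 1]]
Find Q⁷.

[[1, 7], [0, 1]]

Q = I + N where N = [[0, 1], [0, 0]] is strictly upper-triangular, so N² = 0.
(I + N)⁷ = I + 7·N = [[1, 7], [0, 1]].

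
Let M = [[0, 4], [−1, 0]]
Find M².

[[−4, 0], [0, −4]]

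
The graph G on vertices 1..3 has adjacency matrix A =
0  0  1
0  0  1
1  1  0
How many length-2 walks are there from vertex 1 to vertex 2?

1

The number of length-2 walks from vertex 1 to vertex 2 is entry (1,2) of A², where A is the adjacency matrix.
A² = [[1, 1, 0], [1, 1, 0], [0, 0, 2]]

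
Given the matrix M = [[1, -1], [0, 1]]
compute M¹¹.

M = I + N where N = [[0, -1], [0, 0]] is strictly upper-triangular, so N² = 0.
(I + N)¹¹ = I + 11·N = [[1, -11], [0, 1]].

[[1, -11], [0, 1]]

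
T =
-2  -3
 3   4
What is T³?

[[-8, -9], [9, 10]]

T² = [[-5, -6], [6, 7]]
T³ = [[-8, -9], [9, 10]]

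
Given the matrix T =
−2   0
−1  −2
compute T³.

T² = [[4, 0], [4, 4]]
T³ = [[−8, 0], [−12, −8]]

[[−8, 0], [−12, −8]]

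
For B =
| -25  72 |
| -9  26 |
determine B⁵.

tr B = 1 and det B = -2, so the characteristic polynomial is λ² − (1)λ + (-2) with roots 2 and -1.
Eigenvectors give P = [[8, -3], [3, -1]] with P⁻¹ = [[-1, 3], [-3, 8]], and B = P·diag(2, -1)·P⁻¹.
Then B⁵ = P·diag(32, -1)·P⁻¹ = [[256, 3], [96, 1]] · [[-1, 3], [-3, 8]] = [[-265, 792], [-99, 296]].

[[-265, 792], [-99, 296]]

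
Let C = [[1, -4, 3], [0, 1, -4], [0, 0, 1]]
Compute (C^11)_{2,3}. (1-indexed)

C = I + N where N = [[0, -4, 3], [0, 0, -4], [0, 0, 0]] is strictly upper-triangular, so N^3 = 0.
(I + N)^11 = I + 11·N + 55·N^2 = [[1, -44, 913], [0, 1, -44], [0, 0, 1]].

-44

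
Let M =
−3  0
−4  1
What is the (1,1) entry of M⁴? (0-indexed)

1

M² = [[9, 0], [8, 1]]
M³ = [[−27, 0], [−28, 1]]
M⁴ = [[81, 0], [80, 1]]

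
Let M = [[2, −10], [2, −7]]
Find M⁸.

[[−24964, 63050], [−12610, 31781]]

tr M = −5 and det M = 6, so the characteristic polynomial is λ² − (−5)λ + (6) with roots −2 and −3.
Eigenvectors give P = [[5, −2], [2, −1]] with P⁻¹ = [[1, −2], [2, −5]], and M = P·diag(−2, −3)·P⁻¹.
Then M⁸ = P·diag(256, 6561)·P⁻¹ = [[1280, −13122], [512, −6561]] · [[1, −2], [2, −5]] = [[−24964, 63050], [−12610, 31781]].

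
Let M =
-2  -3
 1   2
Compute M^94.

M² = I (check: tr M = 0 and det M = -1), so M^94 = I since 94 is even.

[[1, 0], [0, 1]]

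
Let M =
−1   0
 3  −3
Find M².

[[1, 0], [−12, 9]]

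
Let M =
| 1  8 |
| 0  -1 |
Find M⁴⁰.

[[1, 0], [0, 1]]

M² = I (check: tr M = 0 and det M = -1), so M⁴⁰ = I since 40 is even.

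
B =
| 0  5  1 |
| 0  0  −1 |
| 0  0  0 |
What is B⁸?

[[0, 0, 0], [0, 0, 0], [0, 0, 0]]

B is strictly triangular, hence nilpotent: B³ = 0, so B⁸ = 0.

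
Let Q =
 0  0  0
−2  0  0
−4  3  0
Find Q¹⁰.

[[0, 0, 0], [0, 0, 0], [0, 0, 0]]

Q is strictly triangular, hence nilpotent: Q³ = 0, so Q¹⁰ = 0.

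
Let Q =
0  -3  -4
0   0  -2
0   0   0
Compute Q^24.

[[0, 0, 0], [0, 0, 0], [0, 0, 0]]

Q is strictly triangular, hence nilpotent: Q^3 = 0, so Q^24 = 0.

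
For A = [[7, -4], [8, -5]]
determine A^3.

tr A = 2 and det A = -3, so the characteristic polynomial is λ² − (2)λ + (-3) with roots -1 and 3.
Eigenvectors give P = [[-1, -1], [-2, -1]] with P⁻¹ = [[1, -1], [-2, 1]], and A = P·diag(-1, 3)·P⁻¹.
Then A^3 = P·diag(-1, 27)·P⁻¹ = [[1, -27], [2, -27]] · [[1, -1], [-2, 1]] = [[55, -28], [56, -29]].

[[55, -28], [56, -29]]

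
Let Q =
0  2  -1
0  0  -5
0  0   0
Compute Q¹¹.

[[0, 0, 0], [0, 0, 0], [0, 0, 0]]

Q is strictly triangular, hence nilpotent: Q³ = 0, so Q¹¹ = 0.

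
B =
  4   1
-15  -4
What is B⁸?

[[1, 0], [0, 1]]

B² = I (check: tr B = 0 and det B = -1), so B⁸ = I since 8 is even.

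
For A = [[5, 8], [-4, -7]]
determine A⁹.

[[19685, 39368], [-19684, -39367]]

tr A = -2 and det A = -3, so the characteristic polynomial is λ² − (-2)λ + (-3) with roots 1 and -3.
Eigenvectors give P = [[2, -1], [-1, 1]] with P⁻¹ = [[1, 1], [1, 2]], and A = P·diag(1, -3)·P⁻¹.
Then A⁹ = P·diag(1, -19683)·P⁻¹ = [[2, 19683], [-1, -19683]] · [[1, 1], [1, 2]] = [[19685, 39368], [-19684, -39367]].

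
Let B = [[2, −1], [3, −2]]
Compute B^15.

[[2, −1], [3, −2]]

B² = I (check: tr B = 0 and det B = −1), so B^15 = B since 15 is odd.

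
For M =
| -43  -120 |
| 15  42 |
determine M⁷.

tr M = -1 and det M = -6, so the characteristic polynomial is λ² − (-1)λ + (-6) with roots -3 and 2.
Eigenvectors give P = [[-3, 8], [1, -3]] with P⁻¹ = [[-3, -8], [-1, -3]], and M = P·diag(-3, 2)·P⁻¹.
Then M⁷ = P·diag(-2187, 128)·P⁻¹ = [[6561, 1024], [-2187, -384]] · [[-3, -8], [-1, -3]] = [[-20707, -55560], [6945, 18648]].

[[-20707, -55560], [6945, 18648]]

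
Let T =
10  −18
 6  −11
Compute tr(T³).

−7

tr T = −1 and det T = −2, so the characteristic polynomial is λ² − (−1)λ + (−2) with roots −2 and 1.
Eigenvectors give P = [[−3, 2], [−2, 1]] with P⁻¹ = [[1, −2], [2, −3]], and T = P·diag(−2, 1)·P⁻¹.
Then T³ = P·diag(−8, 1)·P⁻¹ = [[24, 2], [16, 1]] · [[1, −2], [2, −3]] = [[28, −54], [18, −35]].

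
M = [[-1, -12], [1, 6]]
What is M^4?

tr M = 5 and det M = 6, so the characteristic polynomial is λ² − (5)λ + (6) with roots 3 and 2.
Eigenvectors give P = [[-3, 4], [1, -1]] with P⁻¹ = [[1, 4], [1, 3]], and M = P·diag(3, 2)·P⁻¹.
Then M^4 = P·diag(81, 16)·P⁻¹ = [[-243, 64], [81, -16]] · [[1, 4], [1, 3]] = [[-179, -780], [65, 276]].

[[-179, -780], [65, 276]]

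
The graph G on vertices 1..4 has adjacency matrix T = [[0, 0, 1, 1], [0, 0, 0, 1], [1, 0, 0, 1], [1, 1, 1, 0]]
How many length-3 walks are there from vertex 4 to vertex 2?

3

The number of length-3 walks from vertex 4 to vertex 2 is entry (4,2) of T³, where T is the adjacency matrix.
T² = [[2, 1, 1, 1], [1, 1, 1, 0], [1, 1, 2, 1], [1, 0, 1, 3]]
T³ = [[2, 1, 3, 4], [1, 0, 1, 3], [3, 1, 2, 4], [4, 3, 4, 2]]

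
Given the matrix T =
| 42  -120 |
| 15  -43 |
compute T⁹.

[[162072, -484680], [60585, -181243]]

tr T = -1 and det T = -6, so the characteristic polynomial is λ² − (-1)λ + (-6) with roots -3 and 2.
Eigenvectors give P = [[-8, 3], [-3, 1]] with P⁻¹ = [[1, -3], [3, -8]], and T = P·diag(-3, 2)·P⁻¹.
Then T⁹ = P·diag(-19683, 512)·P⁻¹ = [[157464, 1536], [59049, 512]] · [[1, -3], [3, -8]] = [[162072, -484680], [60585, -181243]].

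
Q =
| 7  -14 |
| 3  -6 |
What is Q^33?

[[7, -14], [3, -6]]

Q² = Q (a projection; rank 1, trace 1), so Q^33 = Q.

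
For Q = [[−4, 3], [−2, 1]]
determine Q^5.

tr Q = −3 and det Q = 2, so the characteristic polynomial is λ² − (−3)λ + (2) with roots −2 and −1.
Eigenvectors give P = [[−3, −1], [−2, −1]] with P⁻¹ = [[−1, 1], [2, −3]], and Q = P·diag(−2, −1)·P⁻¹.
Then Q^5 = P·diag(−32, −1)·P⁻¹ = [[96, 1], [64, 1]] · [[−1, 1], [2, −3]] = [[−94, 93], [−62, 61]].

[[−94, 93], [−62, 61]]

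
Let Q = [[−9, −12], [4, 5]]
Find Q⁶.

tr Q = −4 and det Q = 3, so the characteristic polynomial is λ² − (−4)λ + (3) with roots −1 and −3.
Eigenvectors give P = [[−3, −2], [2, 1]] with P⁻¹ = [[1, 2], [−2, −3]], and Q = P·diag(−1, −3)·P⁻¹.
Then Q⁶ = P·diag(1, 729)·P⁻¹ = [[−3, −1458], [2, 729]] · [[1, 2], [−2, −3]] = [[2913, 4368], [−1456, −2183]].

[[2913, 4368], [−1456, −2183]]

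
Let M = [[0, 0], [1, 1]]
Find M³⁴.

[[0, 0], [1, 1]]

M² = M (a projection; rank 1, trace 1), so M³⁴ = M.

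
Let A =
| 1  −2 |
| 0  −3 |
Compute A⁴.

[[1, 40], [0, 81]]

A² = [[1, 4], [0, 9]]
A³ = [[1, −14], [0, −27]]
A⁴ = [[1, 40], [0, 81]]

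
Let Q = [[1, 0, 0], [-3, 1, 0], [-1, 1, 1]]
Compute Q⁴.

Q = I + N where N = [[0, 0, 0], [-3, 0, 0], [-1, 1, 0]] is strictly lower-triangular, so N³ = 0.
(I + N)⁴ = I + 4·N + 6·N² = [[1, 0, 0], [-12, 1, 0], [-22, 4, 1]].

[[1, 0, 0], [-12, 1, 0], [-22, 4, 1]]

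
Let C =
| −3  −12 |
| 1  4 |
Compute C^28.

[[−3, −12], [1, 4]]

C² = C (a projection; rank 1, trace 1), so C^28 = C.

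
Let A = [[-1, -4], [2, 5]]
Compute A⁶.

tr A = 4 and det A = 3, so the characteristic polynomial is λ² − (4)λ + (3) with roots 3 and 1.
Eigenvectors give P = [[-1, -2], [1, 1]] with P⁻¹ = [[1, 2], [-1, -1]], and A = P·diag(3, 1)·P⁻¹.
Then A⁶ = P·diag(729, 1)·P⁻¹ = [[-729, -2], [729, 1]] · [[1, 2], [-1, -1]] = [[-727, -1456], [728, 1457]].

[[-727, -1456], [728, 1457]]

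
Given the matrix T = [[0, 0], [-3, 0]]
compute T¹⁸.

T is strictly triangular, hence nilpotent: T² = 0, so T¹⁸ = 0.

[[0, 0], [0, 0]]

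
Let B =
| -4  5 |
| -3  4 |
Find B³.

[[-4, 5], [-3, 4]]

B² = I (check: tr B = 0 and det B = -1), so B³ = B since 3 is odd.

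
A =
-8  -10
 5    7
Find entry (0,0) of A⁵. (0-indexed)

-518

tr A = -1 and det A = -6, so the characteristic polynomial is λ² − (-1)λ + (-6) with roots -3 and 2.
Eigenvectors give P = [[2, -1], [-1, 1]] with P⁻¹ = [[1, 1], [1, 2]], and A = P·diag(-3, 2)·P⁻¹.
Then A⁵ = P·diag(-243, 32)·P⁻¹ = [[-486, -32], [243, 32]] · [[1, 1], [1, 2]] = [[-518, -550], [275, 307]].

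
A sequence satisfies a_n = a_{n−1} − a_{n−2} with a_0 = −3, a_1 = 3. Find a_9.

3

With companion matrix T = [[1, −1], [1, 0]], [a_n, a_{n−1}]ᵀ = T·[a_{n−1}, a_{n−2}]ᵀ, so [a_9, a_8]ᵀ = T⁸·[a_1, a_0]ᵀ.
T⁸ = [[0, −1], [1, −1]], giving [a_9, a_8]ᵀ = [[3], [6]].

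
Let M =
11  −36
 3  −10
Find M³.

[[35, −108], [9, −28]]

tr M = 1 and det M = −2, so the characteristic polynomial is λ² − (1)λ + (−2) with roots 2 and −1.
Eigenvectors give P = [[−4, −3], [−1, −1]] with P⁻¹ = [[−1, 3], [1, −4]], and M = P·diag(2, −1)·P⁻¹.
Then M³ = P·diag(8, −1)·P⁻¹ = [[−32, 3], [−8, 1]] · [[−1, 3], [1, −4]] = [[35, −108], [9, −28]].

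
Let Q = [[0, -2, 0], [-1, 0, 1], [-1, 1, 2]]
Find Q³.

[[2, -6, -4], [-5, 4, 7], [-9, 11, 14]]

Q² = [[2, 0, -2], [-1, 3, 2], [-3, 4, 5]]
Q³ = [[2, -6, -4], [-5, 4, 7], [-9, 11, 14]]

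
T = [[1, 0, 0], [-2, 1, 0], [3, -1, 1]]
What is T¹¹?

[[1, 0, 0], [-22, 1, 0], [143, -11, 1]]

T = I + N where N = [[0, 0, 0], [-2, 0, 0], [3, -1, 0]] is strictly lower-triangular, so N³ = 0.
(I + N)¹¹ = I + 11·N + 55·N² = [[1, 0, 0], [-22, 1, 0], [143, -11, 1]].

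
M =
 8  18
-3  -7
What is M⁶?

[[190, 378], [-63, -125]]

tr M = 1 and det M = -2, so the characteristic polynomial is λ² − (1)λ + (-2) with roots 2 and -1.
Eigenvectors give P = [[3, -2], [-1, 1]] with P⁻¹ = [[1, 2], [1, 3]], and M = P·diag(2, -1)·P⁻¹.
Then M⁶ = P·diag(64, 1)·P⁻¹ = [[192, -2], [-64, 1]] · [[1, 2], [1, 3]] = [[190, 378], [-63, -125]].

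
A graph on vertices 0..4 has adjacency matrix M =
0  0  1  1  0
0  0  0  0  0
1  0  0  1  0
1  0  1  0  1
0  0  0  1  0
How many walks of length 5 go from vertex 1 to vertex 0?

0

The number of length-5 walks from vertex 1 to vertex 0 is entry (1,0) of M⁵, where M is the adjacency matrix.
M² = [[2, 0, 1, 1, 1], [0, 0, 0, 0, 0], [1, 0, 2, 1, 1], [1, 0, 1, 3, 0], [1, 0, 1, 0, 1]]
M³ = [[2, 0, 3, 4, 1], [0, 0, 0, 0, 0], [3, 0, 2, 4, 1], [4, 0, 4, 2, 3], [1, 0, 1, 3, 0]]
M⁴ = [[7, 0, 6, 6, 4], [0, 0, 0, 0, 0], [6, 0, 7, 6, 4], [6, 0, 6, 11, 2], [4, 0, 4, 2, 3]]
M⁵ = [[12, 0, 13, 17, 6], [0, 0, 0, 0, 0], [13, 0, 12, 17, 6], [17, 0, 17, 14, 11], [6, 0, 6, 11, 2]]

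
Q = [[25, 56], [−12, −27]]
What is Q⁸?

[[−39359, −91840], [19680, 45921]]

tr Q = −2 and det Q = −3, so the characteristic polynomial is λ² − (−2)λ + (−3) with roots −3 and 1.
Eigenvectors give P = [[2, 7], [−1, −3]] with P⁻¹ = [[−3, −7], [1, 2]], and Q = P·diag(−3, 1)·P⁻¹.
Then Q⁸ = P·diag(6561, 1)·P⁻¹ = [[13122, 7], [−6561, −3]] · [[−3, −7], [1, 2]] = [[−39359, −91840], [19680, 45921]].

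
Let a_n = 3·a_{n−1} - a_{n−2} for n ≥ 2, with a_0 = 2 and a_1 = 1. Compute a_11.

4181

With companion matrix A = [[3, -1], [1, 0]], [a_n, a_{n−1}]ᵀ = A·[a_{n−1}, a_{n−2}]ᵀ, so [a_11, a_10]ᵀ = A¹⁰·[a_1, a_0]ᵀ.
A¹⁰ = [[17711, -6765], [6765, -2584]], giving [a_11, a_10]ᵀ = [[4181], [1597]].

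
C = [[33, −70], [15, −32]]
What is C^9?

tr C = 1 and det C = −6, so the characteristic polynomial is λ² − (1)λ + (−6) with roots −2 and 3.
Eigenvectors give P = [[−2, 7], [−1, 3]] with P⁻¹ = [[3, −7], [1, −2]], and C = P·diag(−2, 3)·P⁻¹.
Then C^9 = P·diag(−512, 19683)·P⁻¹ = [[1024, 137781], [512, 59049]] · [[3, −7], [1, −2]] = [[140853, −282730], [60585, −121682]].

[[140853, −282730], [60585, −121682]]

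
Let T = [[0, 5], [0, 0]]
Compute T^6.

T is strictly triangular, hence nilpotent: T^2 = 0, so T^6 = 0.

[[0, 0], [0, 0]]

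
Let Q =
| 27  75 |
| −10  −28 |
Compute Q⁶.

[[−3261, −9975], [1330, 4054]]

tr Q = −1 and det Q = −6, so the characteristic polynomial is λ² − (−1)λ + (−6) with roots −3 and 2.
Eigenvectors give P = [[−5, −3], [2, 1]] with P⁻¹ = [[1, 3], [−2, −5]], and Q = P·diag(−3, 2)·P⁻¹.
Then Q⁶ = P·diag(729, 64)·P⁻¹ = [[−3645, −192], [1458, 64]] · [[1, 3], [−2, −5]] = [[−3261, −9975], [1330, 4054]].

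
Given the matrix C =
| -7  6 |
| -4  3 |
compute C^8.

tr C = -4 and det C = 3, so the characteristic polynomial is λ² − (-4)λ + (3) with roots -3 and -1.
Eigenvectors give P = [[3, 1], [2, 1]] with P⁻¹ = [[1, -1], [-2, 3]], and C = P·diag(-3, -1)·P⁻¹.
Then C^8 = P·diag(6561, 1)·P⁻¹ = [[19683, 1], [13122, 1]] · [[1, -1], [-2, 3]] = [[19681, -19680], [13120, -13119]].

[[19681, -19680], [13120, -13119]]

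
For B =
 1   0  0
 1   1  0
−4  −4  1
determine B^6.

B = I + N where N = [[0, 0, 0], [1, 0, 0], [−4, −4, 0]] is strictly lower-triangular, so N^3 = 0.
(I + N)^6 = I + 6·N + 15·N^2 = [[1, 0, 0], [6, 1, 0], [−84, −24, 1]].

[[1, 0, 0], [6, 1, 0], [−84, −24, 1]]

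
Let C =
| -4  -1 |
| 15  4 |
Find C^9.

C² = I (check: tr C = 0 and det C = -1), so C^9 = C since 9 is odd.

[[-4, -1], [15, 4]]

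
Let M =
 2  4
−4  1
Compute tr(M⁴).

81

M² = [[−12, 12], [−12, −15]]
M³ = [[−72, −36], [36, −63]]
M⁴ = [[0, −324], [324, 81]]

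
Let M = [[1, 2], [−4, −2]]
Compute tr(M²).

−11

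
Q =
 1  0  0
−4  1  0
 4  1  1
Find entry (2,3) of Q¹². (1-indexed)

0

Q = I + N where N = [[0, 0, 0], [−4, 0, 0], [4, 1, 0]] is strictly lower-triangular, so N³ = 0.
(I + N)¹² = I + 12·N + 66·N² = [[1, 0, 0], [−48, 1, 0], [−216, 12, 1]].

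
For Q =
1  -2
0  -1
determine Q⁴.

[[1, 0], [0, 1]]

Q² = [[1, 0], [0, 1]]
Q³ = [[1, -2], [0, -1]]
Q⁴ = [[1, 0], [0, 1]]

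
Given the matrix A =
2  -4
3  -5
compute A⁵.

tr A = -3 and det A = 2, so the characteristic polynomial is λ² − (-3)λ + (2) with roots -1 and -2.
Eigenvectors give P = [[4, -1], [3, -1]] with P⁻¹ = [[1, -1], [3, -4]], and A = P·diag(-1, -2)·P⁻¹.
Then A⁵ = P·diag(-1, -32)·P⁻¹ = [[-4, 32], [-3, 32]] · [[1, -1], [3, -4]] = [[92, -124], [93, -125]].

[[92, -124], [93, -125]]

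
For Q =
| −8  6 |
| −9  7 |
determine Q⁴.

[[46, −30], [45, −29]]

tr Q = −1 and det Q = −2, so the characteristic polynomial is λ² − (−1)λ + (−2) with roots 1 and −2.
Eigenvectors give P = [[−2, 1], [−3, 1]] with P⁻¹ = [[1, −1], [3, −2]], and Q = P·diag(1, −2)·P⁻¹.
Then Q⁴ = P·diag(1, 16)·P⁻¹ = [[−2, 16], [−3, 16]] · [[1, −1], [3, −2]] = [[46, −30], [45, −29]].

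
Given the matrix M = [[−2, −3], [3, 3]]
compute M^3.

[[1, 6], [−6, −9]]

M^2 = [[−5, −3], [3, 0]]
M^3 = [[1, 6], [−6, −9]]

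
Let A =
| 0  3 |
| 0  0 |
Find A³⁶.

[[0, 0], [0, 0]]

A is strictly triangular, hence nilpotent: A² = 0, so A³⁶ = 0.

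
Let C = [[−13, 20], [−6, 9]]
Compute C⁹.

[[−118093, 196820], [−59046, 98409]]

tr C = −4 and det C = 3, so the characteristic polynomial is λ² − (−4)λ + (3) with roots −3 and −1.
Eigenvectors give P = [[2, −5], [1, −3]] with P⁻¹ = [[3, −5], [1, −2]], and C = P·diag(−3, −1)·P⁻¹.
Then C⁹ = P·diag(−19683, −1)·P⁻¹ = [[−39366, 5], [−19683, 3]] · [[3, −5], [1, −2]] = [[−118093, 196820], [−59046, 98409]].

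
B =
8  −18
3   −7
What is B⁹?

tr B = 1 and det B = −2, so the characteristic polynomial is λ² − (1)λ + (−2) with roots 2 and −1.
Eigenvectors give P = [[−3, −2], [−1, −1]] with P⁻¹ = [[−1, 2], [1, −3]], and B = P·diag(2, −1)·P⁻¹.
Then B⁹ = P·diag(512, −1)·P⁻¹ = [[−1536, 2], [−512, 1]] · [[−1, 2], [1, −3]] = [[1538, −3078], [513, −1027]].

[[1538, −3078], [513, −1027]]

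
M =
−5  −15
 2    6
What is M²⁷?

M² = M (a projection; rank 1, trace 1), so M²⁷ = M.

[[−5, −15], [2, 6]]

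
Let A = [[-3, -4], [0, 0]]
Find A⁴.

[[81, 108], [0, 0]]

A² = [[9, 12], [0, 0]]
A³ = [[-27, -36], [0, 0]]
A⁴ = [[81, 108], [0, 0]]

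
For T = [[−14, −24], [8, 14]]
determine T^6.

[[64, 0], [0, 64]]

tr T = 0 and det T = −4, so the characteristic polynomial is λ² − (0)λ + (−4) with roots 2 and −2.
Eigenvectors give P = [[−3, −2], [2, 1]] with P⁻¹ = [[1, 2], [−2, −3]], and T = P·diag(2, −2)·P⁻¹.
Then T^6 = P·diag(64, 64)·P⁻¹ = [[−192, −128], [128, 64]] · [[1, 2], [−2, −3]] = [[64, 0], [0, 64]].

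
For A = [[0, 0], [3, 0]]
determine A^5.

A is strictly triangular, hence nilpotent: A^2 = 0, so A^5 = 0.

[[0, 0], [0, 0]]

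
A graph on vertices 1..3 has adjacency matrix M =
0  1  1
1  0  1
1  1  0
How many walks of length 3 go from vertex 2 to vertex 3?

The number of length-3 walks from vertex 2 to vertex 3 is entry (2,3) of M³, where M is the adjacency matrix.
M² = [[2, 1, 1], [1, 2, 1], [1, 1, 2]]
M³ = [[2, 3, 3], [3, 2, 3], [3, 3, 2]]

3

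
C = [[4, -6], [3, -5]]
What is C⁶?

tr C = -1 and det C = -2, so the characteristic polynomial is λ² − (-1)λ + (-2) with roots 1 and -2.
Eigenvectors give P = [[2, 1], [1, 1]] with P⁻¹ = [[1, -1], [-1, 2]], and C = P·diag(1, -2)·P⁻¹.
Then C⁶ = P·diag(1, 64)·P⁻¹ = [[2, 64], [1, 64]] · [[1, -1], [-1, 2]] = [[-62, 126], [-63, 127]].

[[-62, 126], [-63, 127]]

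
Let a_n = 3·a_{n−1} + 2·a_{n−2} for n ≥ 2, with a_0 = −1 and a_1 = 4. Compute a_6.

1702

With companion matrix Q = [[3, 2], [1, 0]], [a_n, a_{n−1}]ᵀ = Q·[a_{n−1}, a_{n−2}]ᵀ, so [a_6, a_5]ᵀ = Q^5·[a_1, a_0]ᵀ.
Q^5 = [[495, 278], [139, 78]], giving [a_6, a_5]ᵀ = [[1702], [478]].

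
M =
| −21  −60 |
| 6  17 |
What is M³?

tr M = −4 and det M = 3, so the characteristic polynomial is λ² − (−4)λ + (3) with roots −1 and −3.
Eigenvectors give P = [[−3, −10], [1, 3]] with P⁻¹ = [[3, 10], [−1, −3]], and M = P·diag(−1, −3)·P⁻¹.
Then M³ = P·diag(−1, −27)·P⁻¹ = [[3, 270], [−1, −81]] · [[3, 10], [−1, −3]] = [[−261, −780], [78, 233]].

[[−261, −780], [78, 233]]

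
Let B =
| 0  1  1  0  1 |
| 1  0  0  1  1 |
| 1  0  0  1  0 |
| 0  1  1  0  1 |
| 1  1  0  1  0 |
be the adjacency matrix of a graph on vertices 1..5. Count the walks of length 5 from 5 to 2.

41

The number of length-5 walks from vertex 5 to vertex 2 is entry (5,2) of B⁵, where B is the adjacency matrix.
B² = [[3, 1, 0, 3, 1], [1, 3, 2, 1, 2], [0, 2, 2, 0, 2], [3, 1, 0, 3, 1], [1, 2, 2, 1, 3]]
B³ = [[2, 7, 6, 2, 7], [7, 4, 2, 7, 5], [6, 2, 0, 6, 2], [2, 7, 6, 2, 7], [7, 5, 2, 7, 4]]
B⁴ = [[20, 11, 4, 20, 11], [11, 19, 14, 11, 18], [4, 14, 12, 4, 14], [20, 11, 4, 20, 11], [11, 18, 14, 11, 19]]
B⁵ = [[26, 51, 40, 26, 51], [51, 40, 22, 51, 41], [40, 22, 8, 40, 22], [26, 51, 40, 26, 51], [51, 41, 22, 51, 40]]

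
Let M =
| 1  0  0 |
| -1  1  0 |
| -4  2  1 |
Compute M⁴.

[[1, 0, 0], [-4, 1, 0], [-28, 8, 1]]

M = I + N where N = [[0, 0, 0], [-1, 0, 0], [-4, 2, 0]] is strictly lower-triangular, so N³ = 0.
(I + N)⁴ = I + 4·N + 6·N² = [[1, 0, 0], [-4, 1, 0], [-28, 8, 1]].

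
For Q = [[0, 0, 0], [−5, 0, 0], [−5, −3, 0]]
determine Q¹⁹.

Q is strictly triangular, hence nilpotent: Q³ = 0, so Q¹⁹ = 0.

[[0, 0, 0], [0, 0, 0], [0, 0, 0]]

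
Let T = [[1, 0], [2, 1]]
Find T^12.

[[1, 0], [24, 1]]

T = I + N where N = [[0, 0], [2, 0]] is strictly lower-triangular, so N^2 = 0.
(I + N)^12 = I + 12·N = [[1, 0], [24, 1]].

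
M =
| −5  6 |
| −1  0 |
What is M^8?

tr M = −5 and det M = 6, so the characteristic polynomial is λ² − (−5)λ + (6) with roots −3 and −2.
Eigenvectors give P = [[−3, 2], [−1, 1]] with P⁻¹ = [[−1, 2], [−1, 3]], and M = P·diag(−3, −2)·P⁻¹.
Then M^8 = P·diag(6561, 256)·P⁻¹ = [[−19683, 512], [−6561, 256]] · [[−1, 2], [−1, 3]] = [[19171, −37830], [6305, −12354]].

[[19171, −37830], [6305, −12354]]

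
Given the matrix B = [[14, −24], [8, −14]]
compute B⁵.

tr B = 0 and det B = −4, so the characteristic polynomial is λ² − (0)λ + (−4) with roots 2 and −2.
Eigenvectors give P = [[−2, −3], [−1, −2]] with P⁻¹ = [[−2, 3], [1, −2]], and B = P·diag(2, −2)·P⁻¹.
Then B⁵ = P·diag(32, −32)·P⁻¹ = [[−64, 96], [−32, 64]] · [[−2, 3], [1, −2]] = [[224, −384], [128, −224]].

[[224, −384], [128, −224]]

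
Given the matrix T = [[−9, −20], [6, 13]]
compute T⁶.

tr T = 4 and det T = 3, so the characteristic polynomial is λ² − (4)λ + (3) with roots 1 and 3.
Eigenvectors give P = [[−2, −5], [1, 3]] with P⁻¹ = [[−3, −5], [1, 2]], and T = P·diag(1, 3)·P⁻¹.
Then T⁶ = P·diag(1, 729)·P⁻¹ = [[−2, −3645], [1, 2187]] · [[−3, −5], [1, 2]] = [[−3639, −7280], [2184, 4369]].

[[−3639, −7280], [2184, 4369]]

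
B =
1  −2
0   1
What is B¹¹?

B = I + N where N = [[0, −2], [0, 0]] is strictly upper-triangular, so N² = 0.
(I + N)¹¹ = I + 11·N = [[1, −22], [0, 1]].

[[1, −22], [0, 1]]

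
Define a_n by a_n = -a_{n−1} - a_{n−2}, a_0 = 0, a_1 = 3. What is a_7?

With companion matrix C = [[-1, -1], [1, 0]], [a_n, a_{n−1}]ᵀ = C·[a_{n−1}, a_{n−2}]ᵀ, so [a_7, a_6]ᵀ = C⁶·[a_1, a_0]ᵀ.
C⁶ = [[1, 0], [0, 1]], giving [a_7, a_6]ᵀ = [[3], [0]].

3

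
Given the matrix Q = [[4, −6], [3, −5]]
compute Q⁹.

[[514, −1026], [513, −1025]]

tr Q = −1 and det Q = −2, so the characteristic polynomial is λ² − (−1)λ + (−2) with roots 1 and −2.
Eigenvectors give P = [[2, −1], [1, −1]] with P⁻¹ = [[1, −1], [1, −2]], and Q = P·diag(1, −2)·P⁻¹.
Then Q⁹ = P·diag(1, −512)·P⁻¹ = [[2, 512], [1, 512]] · [[1, −1], [1, −2]] = [[514, −1026], [513, −1025]].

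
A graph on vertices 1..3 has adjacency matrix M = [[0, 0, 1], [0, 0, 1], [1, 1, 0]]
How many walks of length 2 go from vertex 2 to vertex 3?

The number of length-2 walks from vertex 2 to vertex 3 is entry (2,3) of M^2, where M is the adjacency matrix.
M^2 = [[1, 1, 0], [1, 1, 0], [0, 0, 2]]

0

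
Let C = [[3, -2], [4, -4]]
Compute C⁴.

[[-7, 18], [-36, 56]]

C² = [[1, 2], [-4, 8]]
C³ = [[11, -10], [20, -24]]
C⁴ = [[-7, 18], [-36, 56]]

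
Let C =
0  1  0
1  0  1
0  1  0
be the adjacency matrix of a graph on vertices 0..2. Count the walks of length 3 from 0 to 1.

The number of length-3 walks from vertex 0 to vertex 1 is entry (0,1) of C³, where C is the adjacency matrix.
C² = [[1, 0, 1], [0, 2, 0], [1, 0, 1]]
C³ = [[0, 2, 0], [2, 0, 2], [0, 2, 0]]

2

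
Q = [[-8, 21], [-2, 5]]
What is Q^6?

tr Q = -3 and det Q = 2, so the characteristic polynomial is λ² − (-3)λ + (2) with roots -1 and -2.
Eigenvectors give P = [[3, 7], [1, 2]] with P⁻¹ = [[-2, 7], [1, -3]], and Q = P·diag(-1, -2)·P⁻¹.
Then Q^6 = P·diag(1, 64)·P⁻¹ = [[3, 448], [1, 128]] · [[-2, 7], [1, -3]] = [[442, -1323], [126, -377]].

[[442, -1323], [126, -377]]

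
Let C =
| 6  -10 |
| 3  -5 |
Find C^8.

C² = C (a projection; rank 1, trace 1), so C^8 = C.

[[6, -10], [3, -5]]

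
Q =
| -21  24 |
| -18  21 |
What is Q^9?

tr Q = 0 and det Q = -9, so the characteristic polynomial is λ² − (0)λ + (-9) with roots 3 and -3.
Eigenvectors give P = [[-1, -4], [-1, -3]] with P⁻¹ = [[3, -4], [-1, 1]], and Q = P·diag(3, -3)·P⁻¹.
Then Q^9 = P·diag(19683, -19683)·P⁻¹ = [[-19683, 78732], [-19683, 59049]] · [[3, -4], [-1, 1]] = [[-137781, 157464], [-118098, 137781]].

[[-137781, 157464], [-118098, 137781]]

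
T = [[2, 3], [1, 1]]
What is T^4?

[[76, 99], [33, 43]]

T^2 = [[7, 9], [3, 4]]
T^3 = [[23, 30], [10, 13]]
T^4 = [[76, 99], [33, 43]]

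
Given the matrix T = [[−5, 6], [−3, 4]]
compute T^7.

[[−257, 258], [−129, 130]]

tr T = −1 and det T = −2, so the characteristic polynomial is λ² − (−1)λ + (−2) with roots 1 and −2.
Eigenvectors give P = [[−1, 2], [−1, 1]] with P⁻¹ = [[1, −2], [1, −1]], and T = P·diag(1, −2)·P⁻¹.
Then T^7 = P·diag(1, −128)·P⁻¹ = [[−1, −256], [−1, −128]] · [[1, −2], [1, −1]] = [[−257, 258], [−129, 130]].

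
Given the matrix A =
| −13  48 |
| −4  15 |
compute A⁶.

tr A = 2 and det A = −3, so the characteristic polynomial is λ² − (2)λ + (−3) with roots 3 and −1.
Eigenvectors give P = [[3, 4], [1, 1]] with P⁻¹ = [[−1, 4], [1, −3]], and A = P·diag(3, −1)·P⁻¹.
Then A⁶ = P·diag(729, 1)·P⁻¹ = [[2187, 4], [729, 1]] · [[−1, 4], [1, −3]] = [[−2183, 8736], [−728, 2913]].

[[−2183, 8736], [−728, 2913]]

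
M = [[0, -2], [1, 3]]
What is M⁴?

tr M = 3 and det M = 2, so the characteristic polynomial is λ² − (3)λ + (2) with roots 2 and 1.
Eigenvectors give P = [[1, -2], [-1, 1]] with P⁻¹ = [[-1, -2], [-1, -1]], and M = P·diag(2, 1)·P⁻¹.
Then M⁴ = P·diag(16, 1)·P⁻¹ = [[16, -2], [-16, 1]] · [[-1, -2], [-1, -1]] = [[-14, -30], [15, 31]].

[[-14, -30], [15, 31]]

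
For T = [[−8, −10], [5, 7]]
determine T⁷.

[[−4502, −4630], [2315, 2443]]

tr T = −1 and det T = −6, so the characteristic polynomial is λ² − (−1)λ + (−6) with roots 2 and −3.
Eigenvectors give P = [[−1, 2], [1, −1]] with P⁻¹ = [[1, 2], [1, 1]], and T = P·diag(2, −3)·P⁻¹.
Then T⁷ = P·diag(128, −2187)·P⁻¹ = [[−128, −4374], [128, 2187]] · [[1, 2], [1, 1]] = [[−4502, −4630], [2315, 2443]].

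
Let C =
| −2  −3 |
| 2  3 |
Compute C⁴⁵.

[[−2, −3], [2, 3]]

C² = C (a projection; rank 1, trace 1), so C⁴⁵ = C.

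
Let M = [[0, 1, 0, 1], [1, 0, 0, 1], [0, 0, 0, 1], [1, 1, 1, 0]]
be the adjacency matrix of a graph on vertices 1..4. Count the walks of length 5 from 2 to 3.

The number of length-5 walks from vertex 2 to vertex 3 is entry (2,3) of M⁵, where M is the adjacency matrix.
M² = [[2, 1, 1, 1], [1, 2, 1, 1], [1, 1, 1, 0], [1, 1, 0, 3]]
M³ = [[2, 3, 1, 4], [3, 2, 1, 4], [1, 1, 0, 3], [4, 4, 3, 2]]
M⁴ = [[7, 6, 4, 6], [6, 7, 4, 6], [4, 4, 3, 2], [6, 6, 2, 11]]
M⁵ = [[12, 13, 6, 17], [13, 12, 6, 17], [6, 6, 2, 11], [17, 17, 11, 14]]

6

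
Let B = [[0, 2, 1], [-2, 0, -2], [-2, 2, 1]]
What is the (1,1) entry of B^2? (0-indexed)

-8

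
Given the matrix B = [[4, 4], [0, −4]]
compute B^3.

B^2 = [[16, 0], [0, 16]]
B^3 = [[64, 64], [0, −64]]

[[64, 64], [0, −64]]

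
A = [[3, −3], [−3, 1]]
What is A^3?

[[90, −66], [−66, 46]]

A^2 = [[18, −12], [−12, 10]]
A^3 = [[90, −66], [−66, 46]]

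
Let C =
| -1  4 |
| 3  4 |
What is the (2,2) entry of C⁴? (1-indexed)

892

C² = [[13, 12], [9, 28]]
C³ = [[23, 100], [75, 148]]
C⁴ = [[277, 492], [369, 892]]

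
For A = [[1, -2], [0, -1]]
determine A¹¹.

A² = I (check: tr A = 0 and det A = -1), so A¹¹ = A since 11 is odd.

[[1, -2], [0, -1]]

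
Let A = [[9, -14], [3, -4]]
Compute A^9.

[[134709, -268394], [57513, -114514]]

tr A = 5 and det A = 6, so the characteristic polynomial is λ² − (5)λ + (6) with roots 2 and 3.
Eigenvectors give P = [[-2, 7], [-1, 3]] with P⁻¹ = [[3, -7], [1, -2]], and A = P·diag(2, 3)·P⁻¹.
Then A^9 = P·diag(512, 19683)·P⁻¹ = [[-1024, 137781], [-512, 59049]] · [[3, -7], [1, -2]] = [[134709, -268394], [57513, -114514]].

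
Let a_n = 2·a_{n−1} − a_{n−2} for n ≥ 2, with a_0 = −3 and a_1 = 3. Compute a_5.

27

With companion matrix A = [[2, −1], [1, 0]], [a_n, a_{n−1}]ᵀ = A·[a_{n−1}, a_{n−2}]ᵀ, so [a_5, a_4]ᵀ = A⁴·[a_1, a_0]ᵀ.
A⁴ = [[5, −4], [4, −3]], giving [a_5, a_4]ᵀ = [[27], [21]].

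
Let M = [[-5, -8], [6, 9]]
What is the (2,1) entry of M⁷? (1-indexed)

tr M = 4 and det M = 3, so the characteristic polynomial is λ² − (4)λ + (3) with roots 1 and 3.
Eigenvectors give P = [[4, -1], [-3, 1]] with P⁻¹ = [[1, 1], [3, 4]], and M = P·diag(1, 3)·P⁻¹.
Then M⁷ = P·diag(1, 2187)·P⁻¹ = [[4, -2187], [-3, 2187]] · [[1, 1], [3, 4]] = [[-6557, -8744], [6558, 8745]].

6558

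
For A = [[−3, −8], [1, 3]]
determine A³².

[[1, 0], [0, 1]]

A² = I (check: tr A = 0 and det A = −1), so A³² = I since 32 is even.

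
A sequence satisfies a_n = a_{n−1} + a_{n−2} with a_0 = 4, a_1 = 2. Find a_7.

58

With companion matrix A = [[1, 1], [1, 0]], [a_n, a_{n−1}]ᵀ = A·[a_{n−1}, a_{n−2}]ᵀ, so [a_7, a_6]ᵀ = A⁶·[a_1, a_0]ᵀ.
A⁶ = [[13, 8], [8, 5]], giving [a_7, a_6]ᵀ = [[58], [36]].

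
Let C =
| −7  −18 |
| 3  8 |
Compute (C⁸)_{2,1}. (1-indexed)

tr C = 1 and det C = −2, so the characteristic polynomial is λ² − (1)λ + (−2) with roots −1 and 2.
Eigenvectors give P = [[3, −2], [−1, 1]] with P⁻¹ = [[1, 2], [1, 3]], and C = P·diag(−1, 2)·P⁻¹.
Then C⁸ = P·diag(1, 256)·P⁻¹ = [[3, −512], [−1, 256]] · [[1, 2], [1, 3]] = [[−509, −1530], [255, 766]].

255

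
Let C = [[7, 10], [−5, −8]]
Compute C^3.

tr C = −1 and det C = −6, so the characteristic polynomial is λ² − (−1)λ + (−6) with roots −3 and 2.
Eigenvectors give P = [[−1, 2], [1, −1]] with P⁻¹ = [[1, 2], [1, 1]], and C = P·diag(−3, 2)·P⁻¹.
Then C^3 = P·diag(−27, 8)·P⁻¹ = [[27, 16], [−27, −8]] · [[1, 2], [1, 1]] = [[43, 70], [−35, −62]].

[[43, 70], [−35, −62]]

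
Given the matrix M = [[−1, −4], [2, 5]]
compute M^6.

tr M = 4 and det M = 3, so the characteristic polynomial is λ² − (4)λ + (3) with roots 3 and 1.
Eigenvectors give P = [[−1, 2], [1, −1]] with P⁻¹ = [[1, 2], [1, 1]], and M = P·diag(3, 1)·P⁻¹.
Then M^6 = P·diag(729, 1)·P⁻¹ = [[−729, 2], [729, −1]] · [[1, 2], [1, 1]] = [[−727, −1456], [728, 1457]].

[[−727, −1456], [728, 1457]]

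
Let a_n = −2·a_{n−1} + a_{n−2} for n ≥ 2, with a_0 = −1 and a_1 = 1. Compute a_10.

With companion matrix C = [[−2, 1], [1, 0]], [a_n, a_{n−1}]ᵀ = C·[a_{n−1}, a_{n−2}]ᵀ, so [a_10, a_9]ᵀ = C⁹·[a_1, a_0]ᵀ.
C⁹ = [[−2378, 985], [985, −408]], giving [a_10, a_9]ᵀ = [[−3363], [1393]].

−3363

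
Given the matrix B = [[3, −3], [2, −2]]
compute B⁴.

[[3, −3], [2, −2]]

B² = B (a projection; rank 1, trace 1), so B⁴ = B.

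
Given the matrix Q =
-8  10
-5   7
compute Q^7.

[[-4502, 4630], [-2315, 2443]]

tr Q = -1 and det Q = -6, so the characteristic polynomial is λ² − (-1)λ + (-6) with roots -3 and 2.
Eigenvectors give P = [[-2, -1], [-1, -1]] with P⁻¹ = [[-1, 1], [1, -2]], and Q = P·diag(-3, 2)·P⁻¹.
Then Q^7 = P·diag(-2187, 128)·P⁻¹ = [[4374, -128], [2187, -128]] · [[-1, 1], [1, -2]] = [[-4502, 4630], [-2315, 2443]].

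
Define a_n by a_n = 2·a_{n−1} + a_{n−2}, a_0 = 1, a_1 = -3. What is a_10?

With companion matrix C = [[2, 1], [1, 0]], [a_n, a_{n−1}]ᵀ = C·[a_{n−1}, a_{n−2}]ᵀ, so [a_10, a_9]ᵀ = C^9·[a_1, a_0]ᵀ.
C^9 = [[2378, 985], [985, 408]], giving [a_10, a_9]ᵀ = [[-6149], [-2547]].

-6149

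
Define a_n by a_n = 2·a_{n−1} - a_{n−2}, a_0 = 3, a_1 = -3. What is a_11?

-63

With companion matrix M = [[2, -1], [1, 0]], [a_n, a_{n−1}]ᵀ = M·[a_{n−1}, a_{n−2}]ᵀ, so [a_11, a_10]ᵀ = M¹⁰·[a_1, a_0]ᵀ.
M¹⁰ = [[11, -10], [10, -9]], giving [a_11, a_10]ᵀ = [[-63], [-57]].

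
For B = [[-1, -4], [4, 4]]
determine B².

[[-15, -12], [12, 0]]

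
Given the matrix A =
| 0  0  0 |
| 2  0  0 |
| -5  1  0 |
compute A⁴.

[[0, 0, 0], [0, 0, 0], [0, 0, 0]]

A is strictly triangular, hence nilpotent: A³ = 0, so A⁴ = 0.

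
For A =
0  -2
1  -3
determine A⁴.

tr A = -3 and det A = 2, so the characteristic polynomial is λ² − (-3)λ + (2) with roots -1 and -2.
Eigenvectors give P = [[2, 1], [1, 1]] with P⁻¹ = [[1, -1], [-1, 2]], and A = P·diag(-1, -2)·P⁻¹.
Then A⁴ = P·diag(1, 16)·P⁻¹ = [[2, 16], [1, 16]] · [[1, -1], [-1, 2]] = [[-14, 30], [-15, 31]].

[[-14, 30], [-15, 31]]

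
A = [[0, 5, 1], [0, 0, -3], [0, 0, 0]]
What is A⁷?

A is strictly triangular, hence nilpotent: A³ = 0, so A⁷ = 0.

[[0, 0, 0], [0, 0, 0], [0, 0, 0]]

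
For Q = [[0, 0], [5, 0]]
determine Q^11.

Q is strictly triangular, hence nilpotent: Q^2 = 0, so Q^11 = 0.

[[0, 0], [0, 0]]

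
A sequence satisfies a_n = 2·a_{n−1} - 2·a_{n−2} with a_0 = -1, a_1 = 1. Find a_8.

With companion matrix M = [[2, -2], [1, 0]], [a_n, a_{n−1}]ᵀ = M·[a_{n−1}, a_{n−2}]ᵀ, so [a_8, a_7]ᵀ = M⁷·[a_1, a_0]ᵀ.
M⁷ = [[0, 16], [-8, 16]], giving [a_8, a_7]ᵀ = [[-16], [-24]].

-16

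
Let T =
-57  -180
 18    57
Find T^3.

[[-513, -1620], [162, 513]]

tr T = 0 and det T = -9, so the characteristic polynomial is λ² − (0)λ + (-9) with roots 3 and -3.
Eigenvectors give P = [[-3, 10], [1, -3]] with P⁻¹ = [[3, 10], [1, 3]], and T = P·diag(3, -3)·P⁻¹.
Then T^3 = P·diag(27, -27)·P⁻¹ = [[-81, -270], [27, 81]] · [[3, 10], [1, 3]] = [[-513, -1620], [162, 513]].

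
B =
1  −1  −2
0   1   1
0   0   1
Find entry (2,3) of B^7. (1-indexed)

7

B = I + N where N = [[0, −1, −2], [0, 0, 1], [0, 0, 0]] is strictly upper-triangular, so N^3 = 0.
(I + N)^7 = I + 7·N + 21·N^2 = [[1, −7, −35], [0, 1, 7], [0, 0, 1]].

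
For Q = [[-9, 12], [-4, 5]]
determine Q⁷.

tr Q = -4 and det Q = 3, so the characteristic polynomial is λ² − (-4)λ + (3) with roots -3 and -1.
Eigenvectors give P = [[2, -3], [1, -2]] with P⁻¹ = [[2, -3], [1, -2]], and Q = P·diag(-3, -1)·P⁻¹.
Then Q⁷ = P·diag(-2187, -1)·P⁻¹ = [[-4374, 3], [-2187, 2]] · [[2, -3], [1, -2]] = [[-8745, 13116], [-4372, 6557]].

[[-8745, 13116], [-4372, 6557]]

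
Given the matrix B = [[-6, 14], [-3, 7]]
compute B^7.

[[-6, 14], [-3, 7]]

B² = B (a projection; rank 1, trace 1), so B^7 = B.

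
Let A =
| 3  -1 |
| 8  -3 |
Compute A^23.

[[3, -1], [8, -3]]

A² = I (check: tr A = 0 and det A = -1), so A^23 = A since 23 is odd.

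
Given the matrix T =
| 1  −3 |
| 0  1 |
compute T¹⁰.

[[1, −30], [0, 1]]

T = I + N where N = [[0, −3], [0, 0]] is strictly upper-triangular, so N² = 0.
(I + N)¹⁰ = I + 10·N = [[1, −30], [0, 1]].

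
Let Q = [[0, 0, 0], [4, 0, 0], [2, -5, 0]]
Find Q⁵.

Q is strictly triangular, hence nilpotent: Q³ = 0, so Q⁵ = 0.

[[0, 0, 0], [0, 0, 0], [0, 0, 0]]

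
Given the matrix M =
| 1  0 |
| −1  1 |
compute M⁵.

[[1, 0], [−5, 1]]

M = I + N where N = [[0, 0], [−1, 0]] is strictly lower-triangular, so N² = 0.
(I + N)⁵ = I + 5·N = [[1, 0], [−5, 1]].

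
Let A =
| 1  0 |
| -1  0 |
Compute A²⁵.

[[1, 0], [-1, 0]]

A² = A (a projection; rank 1, trace 1), so A²⁵ = A.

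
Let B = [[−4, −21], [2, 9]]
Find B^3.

tr B = 5 and det B = 6, so the characteristic polynomial is λ² − (5)λ + (6) with roots 3 and 2.
Eigenvectors give P = [[−3, 7], [1, −2]] with P⁻¹ = [[2, 7], [1, 3]], and B = P·diag(3, 2)·P⁻¹.
Then B^3 = P·diag(27, 8)·P⁻¹ = [[−81, 56], [27, −16]] · [[2, 7], [1, 3]] = [[−106, −399], [38, 141]].

[[−106, −399], [38, 141]]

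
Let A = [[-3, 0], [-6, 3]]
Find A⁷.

[[-2187, 0], [-4374, 2187]]

tr A = 0 and det A = -9, so the characteristic polynomial is λ² − (0)λ + (-9) with roots 3 and -3.
Eigenvectors give P = [[0, 1], [1, 1]] with P⁻¹ = [[-1, 1], [1, 0]], and A = P·diag(3, -3)·P⁻¹.
Then A⁷ = P·diag(2187, -2187)·P⁻¹ = [[0, -2187], [2187, -2187]] · [[-1, 1], [1, 0]] = [[-2187, 0], [-4374, 2187]].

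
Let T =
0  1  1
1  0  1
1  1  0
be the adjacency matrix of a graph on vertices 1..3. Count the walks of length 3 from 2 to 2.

2

The number of length-3 walks from vertex 2 to vertex 2 is entry (2,2) of T^3, where T is the adjacency matrix.
T^2 = [[2, 1, 1], [1, 2, 1], [1, 1, 2]]
T^3 = [[2, 3, 3], [3, 2, 3], [3, 3, 2]]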